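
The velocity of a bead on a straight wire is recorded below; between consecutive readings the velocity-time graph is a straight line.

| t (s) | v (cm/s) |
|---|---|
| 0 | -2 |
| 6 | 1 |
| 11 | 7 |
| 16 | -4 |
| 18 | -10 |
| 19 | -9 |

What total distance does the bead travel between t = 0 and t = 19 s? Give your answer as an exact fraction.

696/11 cm

Total distance travelled is ∫|v| dt — sum the magnitudes of each area piece.
0–6 s: v = 0 at t = 4 s; triangle areas 4 + 1 = 5 cm
6–11 s: |½(1 + 7)(5)| = 20 cm
11–16 s: v = 0 at t = 156/11 s; triangle areas 245/22 + 40/11 = 325/22 cm
16–18 s: |½(-4 + -10)(2)| = 14 cm
18–19 s: |½(-10 + -9)(1)| = 9.5 cm
Total distance = 696/11 cm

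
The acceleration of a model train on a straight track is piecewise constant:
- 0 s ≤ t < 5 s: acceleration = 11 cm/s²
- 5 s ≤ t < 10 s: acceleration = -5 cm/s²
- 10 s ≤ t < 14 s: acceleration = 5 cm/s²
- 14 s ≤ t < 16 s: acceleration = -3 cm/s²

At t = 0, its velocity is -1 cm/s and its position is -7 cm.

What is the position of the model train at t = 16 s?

581 cm

On each constant-a segment, Δv = aΔt and Δx = v₀Δt + ½aΔt²; chain segment to segment.
0–5 s: v starts -1 cm/s; Δx = -1·5 + ½·11·5² = 132.5 cm; v ends 54 cm/s.
5–10 s: v starts 54 cm/s; Δx = 54·5 + ½·-5·5² = 207.5 cm; v ends 29 cm/s.
10–14 s: v starts 29 cm/s; Δx = 29·4 + ½·5·4² = 156 cm; v ends 49 cm/s.
14–16 s: v starts 49 cm/s; Δx = 49·2 + ½·-3·2² = 92 cm; v ends 43 cm/s.
x(16) = -7 + Σ Δx = 581 cm.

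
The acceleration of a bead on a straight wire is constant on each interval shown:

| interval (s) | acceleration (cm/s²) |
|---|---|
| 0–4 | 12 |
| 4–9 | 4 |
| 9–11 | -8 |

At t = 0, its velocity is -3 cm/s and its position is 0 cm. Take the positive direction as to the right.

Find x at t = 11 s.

On each constant-a segment, Δv = aΔt and Δx = v₀Δt + ½aΔt²; chain segment to segment.
0–4 s: v starts -3 cm/s; Δx = -3·4 + ½·12·4² = 84 cm; v ends 45 cm/s.
4–9 s: v starts 45 cm/s; Δx = 45·5 + ½·4·5² = 275 cm; v ends 65 cm/s.
9–11 s: v starts 65 cm/s; Δx = 65·2 + ½·-8·2² = 114 cm; v ends 49 cm/s.
x(11) = 0 + Σ Δx = 473 cm.

473 cm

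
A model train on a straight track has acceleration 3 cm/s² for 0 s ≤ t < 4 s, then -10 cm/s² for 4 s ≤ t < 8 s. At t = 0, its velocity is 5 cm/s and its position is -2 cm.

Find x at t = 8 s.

30 cm

On each constant-a segment, Δv = aΔt and Δx = v₀Δt + ½aΔt²; chain segment to segment.
0–4 s: v starts 5 cm/s; Δx = 5·4 + ½·3·4² = 44 cm; v ends 17 cm/s.
4–8 s: v starts 17 cm/s; Δx = 17·4 + ½·-10·4² = -12 cm; v ends -23 cm/s.
x(8) = -2 + Σ Δx = 30 cm.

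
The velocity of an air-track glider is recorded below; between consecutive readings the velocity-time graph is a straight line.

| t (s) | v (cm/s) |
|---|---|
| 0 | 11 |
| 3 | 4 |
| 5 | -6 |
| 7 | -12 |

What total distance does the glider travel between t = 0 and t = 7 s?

Total distance travelled is ∫|v| dt — sum the magnitudes of each area piece.
0–3 s: |½(11 + 4)(3)| = 22.5 cm
3–5 s: v = 0 at t = 3.8 s; triangle areas 1.6 + 3.6 = 5.2 cm
5–7 s: |½(-6 + -12)(2)| = 18 cm
Total distance = 45.7 cm

45.7 cm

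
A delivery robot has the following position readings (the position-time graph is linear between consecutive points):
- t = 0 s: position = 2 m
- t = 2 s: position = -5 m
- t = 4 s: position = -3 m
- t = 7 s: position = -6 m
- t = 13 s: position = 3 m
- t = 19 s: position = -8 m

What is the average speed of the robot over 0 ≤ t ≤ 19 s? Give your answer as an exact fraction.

32/19 m/s

Average speed = (total path length)/(elapsed time); on a piecewise-linear x-t graph the path length is Σ|Δx|.
0–2 s: |Δx| = |-5 − 2| = 7 m
2–4 s: |Δx| = |-3 − -5| = 2 m
4–7 s: |Δx| = |-6 − -3| = 3 m
7–13 s: |Δx| = |3 − -6| = 9 m
13–19 s: |Δx| = |-8 − 3| = 11 m
Total path = 32 m; average speed = 32/19 = 32/19 m/s.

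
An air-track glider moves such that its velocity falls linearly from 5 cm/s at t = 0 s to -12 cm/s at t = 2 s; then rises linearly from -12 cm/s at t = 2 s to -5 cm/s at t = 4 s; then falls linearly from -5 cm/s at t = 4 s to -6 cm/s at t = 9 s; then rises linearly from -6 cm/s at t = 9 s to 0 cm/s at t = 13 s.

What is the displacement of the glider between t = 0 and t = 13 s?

-63.5 cm

Displacement is the signed area under the v-t curve.
0–2 s: ½(5 + -12)(2) = -7 cm
2–4 s: ½(-12 + -5)(2) = -17 cm
4–9 s: ½(-5 + -6)(5) = -27.5 cm
9–13 s: ½(-6 + 0)(4) = -12 cm
Net displacement = -63.5 cm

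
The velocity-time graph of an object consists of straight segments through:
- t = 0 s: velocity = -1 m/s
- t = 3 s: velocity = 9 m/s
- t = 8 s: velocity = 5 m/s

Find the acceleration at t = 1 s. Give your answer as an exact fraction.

10/3 m/s²

Acceleration is the slope of the v-t graph on 0–3 s: (9 − -1)/(3 − 0) = 10/3 m/s².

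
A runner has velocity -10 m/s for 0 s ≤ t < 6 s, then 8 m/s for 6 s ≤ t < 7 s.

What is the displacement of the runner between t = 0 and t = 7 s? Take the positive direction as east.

Displacement is the signed area under the v-t curve.
0–6 s: -10 × 6 = -60 m
6–7 s: 8 × 1 = 8 m
Net displacement = -52 m

-52 m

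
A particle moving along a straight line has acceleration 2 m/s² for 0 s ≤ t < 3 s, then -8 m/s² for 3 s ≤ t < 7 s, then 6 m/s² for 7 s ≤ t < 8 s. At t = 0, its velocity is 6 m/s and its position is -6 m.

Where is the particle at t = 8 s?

-12 m

On each constant-a segment, Δv = aΔt and Δx = v₀Δt + ½aΔt²; chain segment to segment.
0–3 s: v starts 6 m/s; Δx = 6·3 + ½·2·3² = 27 m; v ends 12 m/s.
3–7 s: v starts 12 m/s; Δx = 12·4 + ½·-8·4² = -16 m; v ends -20 m/s.
7–8 s: v starts -20 m/s; Δx = -20·1 + ½·6·1² = -17 m; v ends -14 m/s.
x(8) = -6 + Σ Δx = -12 m.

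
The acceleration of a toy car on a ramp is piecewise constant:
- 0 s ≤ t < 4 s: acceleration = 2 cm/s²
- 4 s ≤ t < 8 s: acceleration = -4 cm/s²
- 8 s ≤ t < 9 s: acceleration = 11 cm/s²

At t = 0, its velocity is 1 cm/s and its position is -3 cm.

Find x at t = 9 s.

On each constant-a segment, Δv = aΔt and Δx = v₀Δt + ½aΔt²; chain segment to segment.
0–4 s: v starts 1 cm/s; Δx = 1·4 + ½·2·4² = 20 cm; v ends 9 cm/s.
4–8 s: v starts 9 cm/s; Δx = 9·4 + ½·-4·4² = 4 cm; v ends -7 cm/s.
8–9 s: v starts -7 cm/s; Δx = -7·1 + ½·11·1² = -1.5 cm; v ends 4 cm/s.
x(9) = -3 + Σ Δx = 19.5 cm.

19.5 cm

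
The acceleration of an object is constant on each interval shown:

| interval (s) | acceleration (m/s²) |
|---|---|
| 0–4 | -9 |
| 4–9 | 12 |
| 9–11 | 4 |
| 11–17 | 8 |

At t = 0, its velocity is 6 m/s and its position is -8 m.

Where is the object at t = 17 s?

384 m

On each constant-a segment, Δv = aΔt and Δx = v₀Δt + ½aΔt²; chain segment to segment.
0–4 s: v starts 6 m/s; Δx = 6·4 + ½·-9·4² = -48 m; v ends -30 m/s.
4–9 s: v starts -30 m/s; Δx = -30·5 + ½·12·5² = 0 m; v ends 30 m/s.
9–11 s: v starts 30 m/s; Δx = 30·2 + ½·4·2² = 68 m; v ends 38 m/s.
11–17 s: v starts 38 m/s; Δx = 38·6 + ½·8·6² = 372 m; v ends 86 m/s.
x(17) = -8 + Σ Δx = 384 m.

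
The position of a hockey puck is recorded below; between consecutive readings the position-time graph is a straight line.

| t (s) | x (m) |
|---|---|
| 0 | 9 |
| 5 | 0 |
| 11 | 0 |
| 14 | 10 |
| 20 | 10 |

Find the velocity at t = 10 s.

0 m/s

Velocity is the slope of the x-t graph on 5–11 s: (0 − 0)/(11 − 5) = 0 m/s.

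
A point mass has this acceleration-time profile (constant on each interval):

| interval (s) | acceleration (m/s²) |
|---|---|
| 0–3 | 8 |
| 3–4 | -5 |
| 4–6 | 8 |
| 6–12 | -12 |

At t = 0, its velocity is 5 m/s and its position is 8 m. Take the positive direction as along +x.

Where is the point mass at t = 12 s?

173.5 m

On each constant-a segment, Δv = aΔt and Δx = v₀Δt + ½aΔt²; chain segment to segment.
0–3 s: v starts 5 m/s; Δx = 5·3 + ½·8·3² = 51 m; v ends 29 m/s.
3–4 s: v starts 29 m/s; Δx = 29·1 + ½·-5·1² = 26.5 m; v ends 24 m/s.
4–6 s: v starts 24 m/s; Δx = 24·2 + ½·8·2² = 64 m; v ends 40 m/s.
6–12 s: v starts 40 m/s; Δx = 40·6 + ½·-12·6² = 24 m; v ends -32 m/s.
x(12) = 8 + Σ Δx = 173.5 m.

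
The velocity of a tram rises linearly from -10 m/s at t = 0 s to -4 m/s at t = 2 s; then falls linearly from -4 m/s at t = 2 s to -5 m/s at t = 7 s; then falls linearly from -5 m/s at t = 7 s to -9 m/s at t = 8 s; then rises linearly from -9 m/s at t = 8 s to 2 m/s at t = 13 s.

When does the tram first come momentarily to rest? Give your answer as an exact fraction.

v changes sign on 8–13 s (from -9 to 2); the graph is linear there, so v = 0 at t = 8 + (9)·(13 − 8)/(2 − -9) = 133/11 s.

t = 133/11 s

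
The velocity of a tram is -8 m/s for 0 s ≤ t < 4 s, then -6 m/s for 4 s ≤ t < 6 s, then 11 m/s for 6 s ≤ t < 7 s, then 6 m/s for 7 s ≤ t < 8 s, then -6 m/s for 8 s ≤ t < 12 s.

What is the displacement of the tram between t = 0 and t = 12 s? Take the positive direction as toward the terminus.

Net displacement equals the area under the velocity-time graph (areas below the axis count negative).
0–4 s: -8 × 4 = -32 m
4–6 s: -6 × 2 = -12 m
6–7 s: 11 × 1 = 11 m
7–8 s: 6 × 1 = 6 m
8–12 s: -6 × 4 = -24 m
Net displacement = -51 m

-51 m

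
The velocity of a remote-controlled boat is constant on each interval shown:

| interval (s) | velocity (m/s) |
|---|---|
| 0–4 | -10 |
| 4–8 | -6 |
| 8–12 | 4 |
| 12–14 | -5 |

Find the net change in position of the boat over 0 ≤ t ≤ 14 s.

Displacement is the signed area under the v-t curve.
0–4 s: -10 × 4 = -40 m
4–8 s: -6 × 4 = -24 m
8–12 s: 4 × 4 = 16 m
12–14 s: -5 × 2 = -10 m
Net displacement = -58 m

-58 m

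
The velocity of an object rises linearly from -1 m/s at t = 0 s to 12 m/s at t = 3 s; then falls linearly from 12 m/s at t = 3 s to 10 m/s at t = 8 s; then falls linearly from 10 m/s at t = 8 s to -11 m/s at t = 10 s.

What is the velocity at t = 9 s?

-0.5 m/s

On 8–10 s the graph is linear from 10 to -11 m/s: v(9) = 10 + (-11 − 10)·(9 − 8)/(10 − 8) = -0.5 m/s.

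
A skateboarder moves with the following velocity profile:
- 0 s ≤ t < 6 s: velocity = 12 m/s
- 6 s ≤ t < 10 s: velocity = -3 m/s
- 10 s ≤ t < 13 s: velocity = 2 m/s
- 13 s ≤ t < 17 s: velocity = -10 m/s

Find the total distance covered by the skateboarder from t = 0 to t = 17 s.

Distance (not displacement) is the total path length: add the absolute areas under v-t.
0–6 s: |12| × 6 = 72 m
6–10 s: |-3| × 4 = 12 m
10–13 s: |2| × 3 = 6 m
13–17 s: |-10| × 4 = 40 m
Total distance = 130 m

130 m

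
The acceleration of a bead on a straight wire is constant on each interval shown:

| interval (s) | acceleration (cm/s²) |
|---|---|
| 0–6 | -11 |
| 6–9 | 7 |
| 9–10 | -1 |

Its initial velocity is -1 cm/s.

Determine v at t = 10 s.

Δv equals the area under the a-t graph; then v = v₀ + Δv.
0–6 s: -11 × 6 = -66 cm/s
6–9 s: 7 × 3 = 21 cm/s
9–10 s: -1 × 1 = -1 cm/s
Δv = -46 cm/s, so v(10) = -1 + (-46) = -47 cm/s.

-47 cm/s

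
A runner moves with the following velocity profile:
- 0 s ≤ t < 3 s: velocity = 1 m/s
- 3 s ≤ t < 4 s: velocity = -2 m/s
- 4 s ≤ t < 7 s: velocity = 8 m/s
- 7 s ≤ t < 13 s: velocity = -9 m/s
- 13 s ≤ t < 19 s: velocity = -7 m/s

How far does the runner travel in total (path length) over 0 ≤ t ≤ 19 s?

Total distance travelled is ∫|v| dt — sum the magnitudes of each area piece.
0–3 s: |1| × 3 = 3 m
3–4 s: |-2| × 1 = 2 m
4–7 s: |8| × 3 = 24 m
7–13 s: |-9| × 6 = 54 m
13–19 s: |-7| × 6 = 42 m
Total distance = 125 m

125 m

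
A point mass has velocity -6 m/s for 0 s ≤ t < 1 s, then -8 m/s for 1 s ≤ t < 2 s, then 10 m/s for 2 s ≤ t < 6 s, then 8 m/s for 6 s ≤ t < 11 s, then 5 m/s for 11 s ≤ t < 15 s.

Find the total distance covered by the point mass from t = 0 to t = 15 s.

Total distance travelled is ∫|v| dt — sum the magnitudes of each area piece.
0–1 s: |-6| × 1 = 6 m
1–2 s: |-8| × 1 = 8 m
2–6 s: |10| × 4 = 40 m
6–11 s: |8| × 5 = 40 m
11–15 s: |5| × 4 = 20 m
Total distance = 114 m

114 m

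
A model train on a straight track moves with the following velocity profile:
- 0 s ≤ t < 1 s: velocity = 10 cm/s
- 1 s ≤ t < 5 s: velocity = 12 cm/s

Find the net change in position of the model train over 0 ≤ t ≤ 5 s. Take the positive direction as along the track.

58 cm

Displacement is the signed area under the v-t curve.
0–1 s: 10 × 1 = 10 cm
1–5 s: 12 × 4 = 48 cm
Net displacement = 58 cm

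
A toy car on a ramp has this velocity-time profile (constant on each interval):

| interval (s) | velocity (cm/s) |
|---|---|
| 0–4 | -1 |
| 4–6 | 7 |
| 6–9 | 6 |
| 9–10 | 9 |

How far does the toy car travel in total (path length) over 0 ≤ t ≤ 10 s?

45 cm

Distance (not displacement) is the total path length: add the absolute areas under v-t.
0–4 s: |-1| × 4 = 4 cm
4–6 s: |7| × 2 = 14 cm
6–9 s: |6| × 3 = 18 cm
9–10 s: |9| × 1 = 9 cm
Total distance = 45 cm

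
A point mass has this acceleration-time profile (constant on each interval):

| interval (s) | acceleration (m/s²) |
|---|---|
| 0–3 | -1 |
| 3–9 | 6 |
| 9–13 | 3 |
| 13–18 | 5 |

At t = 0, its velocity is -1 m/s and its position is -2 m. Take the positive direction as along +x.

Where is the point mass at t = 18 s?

On each constant-a segment, Δv = aΔt and Δx = v₀Δt + ½aΔt²; chain segment to segment.
0–3 s: v starts -1 m/s; Δx = -1·3 + ½·-1·3² = -7.5 m; v ends -4 m/s.
3–9 s: v starts -4 m/s; Δx = -4·6 + ½·6·6² = 84 m; v ends 32 m/s.
9–13 s: v starts 32 m/s; Δx = 32·4 + ½·3·4² = 152 m; v ends 44 m/s.
13–18 s: v starts 44 m/s; Δx = 44·5 + ½·5·5² = 282.5 m; v ends 69 m/s.
x(18) = -2 + Σ Δx = 509 m.

509 m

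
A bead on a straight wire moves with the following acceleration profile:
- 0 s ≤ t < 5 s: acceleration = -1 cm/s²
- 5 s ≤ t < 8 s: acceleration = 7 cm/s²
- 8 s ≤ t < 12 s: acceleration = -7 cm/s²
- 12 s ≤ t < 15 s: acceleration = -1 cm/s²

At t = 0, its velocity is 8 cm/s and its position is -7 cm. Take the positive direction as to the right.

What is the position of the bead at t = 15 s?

84.5 cm

On each constant-a segment, Δv = aΔt and Δx = v₀Δt + ½aΔt²; chain segment to segment.
0–5 s: v starts 8 cm/s; Δx = 8·5 + ½·-1·5² = 27.5 cm; v ends 3 cm/s.
5–8 s: v starts 3 cm/s; Δx = 3·3 + ½·7·3² = 40.5 cm; v ends 24 cm/s.
8–12 s: v starts 24 cm/s; Δx = 24·4 + ½·-7·4² = 40 cm; v ends -4 cm/s.
12–15 s: v starts -4 cm/s; Δx = -4·3 + ½·-1·3² = -16.5 cm; v ends -7 cm/s.
x(15) = -7 + Σ Δx = 84.5 cm.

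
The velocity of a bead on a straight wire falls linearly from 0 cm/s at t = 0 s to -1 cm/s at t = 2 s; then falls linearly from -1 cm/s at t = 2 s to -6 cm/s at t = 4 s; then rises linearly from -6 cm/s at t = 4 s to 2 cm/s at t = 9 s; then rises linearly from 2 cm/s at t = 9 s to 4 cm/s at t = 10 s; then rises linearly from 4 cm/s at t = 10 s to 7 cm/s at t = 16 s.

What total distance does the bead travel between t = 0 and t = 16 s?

Total distance travelled is ∫|v| dt — sum the magnitudes of each area piece.
0–2 s: |½(0 + -1)(2)| = 1 cm
2–4 s: |½(-1 + -6)(2)| = 7 cm
4–9 s: v = 0 at t = 7.75 s; triangle areas 11.25 + 1.25 = 12.5 cm
9–10 s: |½(2 + 4)(1)| = 3 cm
10–16 s: |½(4 + 7)(6)| = 33 cm
Total distance = 56.5 cm

56.5 cm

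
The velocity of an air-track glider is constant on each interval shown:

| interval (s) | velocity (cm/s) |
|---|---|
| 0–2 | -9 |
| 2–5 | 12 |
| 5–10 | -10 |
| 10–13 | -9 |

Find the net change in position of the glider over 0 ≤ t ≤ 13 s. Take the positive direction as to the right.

-59 cm

Displacement is the signed area under the v-t curve.
0–2 s: -9 × 2 = -18 cm
2–5 s: 12 × 3 = 36 cm
5–10 s: -10 × 5 = -50 cm
10–13 s: -9 × 3 = -27 cm
Net displacement = -59 cm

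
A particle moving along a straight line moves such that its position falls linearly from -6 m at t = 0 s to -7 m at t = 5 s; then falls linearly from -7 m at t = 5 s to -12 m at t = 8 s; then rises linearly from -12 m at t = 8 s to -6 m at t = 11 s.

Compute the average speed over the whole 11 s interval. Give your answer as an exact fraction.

Average speed = (total path length)/(elapsed time); on a piecewise-linear x-t graph the path length is Σ|Δx|.
0–5 s: |Δx| = |-7 − -6| = 1 m
5–8 s: |Δx| = |-12 − -7| = 5 m
8–11 s: |Δx| = |-6 − -12| = 6 m
Total path = 12 m; average speed = 12/11 = 12/11 m/s.

12/11 m/s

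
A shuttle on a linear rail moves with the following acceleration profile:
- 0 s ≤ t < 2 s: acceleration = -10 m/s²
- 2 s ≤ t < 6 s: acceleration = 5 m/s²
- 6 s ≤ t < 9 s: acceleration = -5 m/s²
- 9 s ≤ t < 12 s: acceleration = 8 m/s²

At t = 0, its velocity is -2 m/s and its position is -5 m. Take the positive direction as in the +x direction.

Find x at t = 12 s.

On each constant-a segment, Δv = aΔt and Δx = v₀Δt + ½aΔt²; chain segment to segment.
0–2 s: v starts -2 m/s; Δx = -2·2 + ½·-10·2² = -24 m; v ends -22 m/s.
2–6 s: v starts -22 m/s; Δx = -22·4 + ½·5·4² = -48 m; v ends -2 m/s.
6–9 s: v starts -2 m/s; Δx = -2·3 + ½·-5·3² = -28.5 m; v ends -17 m/s.
9–12 s: v starts -17 m/s; Δx = -17·3 + ½·8·3² = -15 m; v ends 7 m/s.
x(12) = -5 + Σ Δx = -120.5 m.

-120.5 m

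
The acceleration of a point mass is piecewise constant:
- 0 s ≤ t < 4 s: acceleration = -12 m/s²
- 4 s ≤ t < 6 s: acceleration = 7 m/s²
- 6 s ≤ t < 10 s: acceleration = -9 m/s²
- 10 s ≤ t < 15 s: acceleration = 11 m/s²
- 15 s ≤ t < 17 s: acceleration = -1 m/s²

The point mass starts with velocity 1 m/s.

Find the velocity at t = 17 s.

-16 m/s

Δv equals the area under the a-t graph; then v = v₀ + Δv.
0–4 s: -12 × 4 = -48 m/s
4–6 s: 7 × 2 = 14 m/s
6–10 s: -9 × 4 = -36 m/s
10–15 s: 11 × 5 = 55 m/s
15–17 s: -1 × 2 = -2 m/s
Δv = -17 m/s, so v(17) = 1 + (-17) = -16 m/s.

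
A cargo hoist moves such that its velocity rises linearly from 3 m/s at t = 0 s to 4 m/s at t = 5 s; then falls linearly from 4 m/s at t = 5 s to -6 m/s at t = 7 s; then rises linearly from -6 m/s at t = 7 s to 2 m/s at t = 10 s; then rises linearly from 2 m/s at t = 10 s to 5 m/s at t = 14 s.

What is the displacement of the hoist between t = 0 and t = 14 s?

Net displacement equals the area under the velocity-time graph (areas below the axis count negative).
0–5 s: ½(3 + 4)(5) = 17.5 m
5–7 s: ½(4 + -6)(2) = -2 m
7–10 s: ½(-6 + 2)(3) = -6 m
10–14 s: ½(2 + 5)(4) = 14 m
Net displacement = 23.5 m

23.5 m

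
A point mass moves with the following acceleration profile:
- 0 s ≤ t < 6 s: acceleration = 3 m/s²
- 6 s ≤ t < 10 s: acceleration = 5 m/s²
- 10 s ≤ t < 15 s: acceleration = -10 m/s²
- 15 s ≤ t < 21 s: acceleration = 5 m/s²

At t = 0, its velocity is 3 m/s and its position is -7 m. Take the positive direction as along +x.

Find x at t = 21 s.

305 m

On each constant-a segment, Δv = aΔt and Δx = v₀Δt + ½aΔt²; chain segment to segment.
0–6 s: v starts 3 m/s; Δx = 3·6 + ½·3·6² = 72 m; v ends 21 m/s.
6–10 s: v starts 21 m/s; Δx = 21·4 + ½·5·4² = 124 m; v ends 41 m/s.
10–15 s: v starts 41 m/s; Δx = 41·5 + ½·-10·5² = 80 m; v ends -9 m/s.
15–21 s: v starts -9 m/s; Δx = -9·6 + ½·5·6² = 36 m; v ends 21 m/s.
x(21) = -7 + Σ Δx = 305 m.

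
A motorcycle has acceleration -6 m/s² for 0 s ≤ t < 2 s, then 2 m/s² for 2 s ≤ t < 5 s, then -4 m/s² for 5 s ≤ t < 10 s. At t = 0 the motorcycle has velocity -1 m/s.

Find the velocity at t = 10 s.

Δv equals the area under the a-t graph; then v = v₀ + Δv.
0–2 s: -6 × 2 = -12 m/s
2–5 s: 2 × 3 = 6 m/s
5–10 s: -4 × 5 = -20 m/s
Δv = -26 m/s, so v(10) = -1 + (-26) = -27 m/s.

-27 m/s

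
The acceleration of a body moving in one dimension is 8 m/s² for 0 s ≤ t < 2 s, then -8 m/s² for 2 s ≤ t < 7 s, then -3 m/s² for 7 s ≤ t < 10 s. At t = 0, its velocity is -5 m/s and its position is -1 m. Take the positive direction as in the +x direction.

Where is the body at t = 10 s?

-140.5 m

On each constant-a segment, Δv = aΔt and Δx = v₀Δt + ½aΔt²; chain segment to segment.
0–2 s: v starts -5 m/s; Δx = -5·2 + ½·8·2² = 6 m; v ends 11 m/s.
2–7 s: v starts 11 m/s; Δx = 11·5 + ½·-8·5² = -45 m; v ends -29 m/s.
7–10 s: v starts -29 m/s; Δx = -29·3 + ½·-3·3² = -100.5 m; v ends -38 m/s.
x(10) = -1 + Σ Δx = -140.5 m.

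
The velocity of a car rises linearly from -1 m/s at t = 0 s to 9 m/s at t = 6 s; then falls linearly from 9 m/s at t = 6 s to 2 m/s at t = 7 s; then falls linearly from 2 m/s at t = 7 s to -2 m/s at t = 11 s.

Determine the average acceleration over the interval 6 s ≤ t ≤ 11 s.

-2.2 m/s²

Average acceleration = Δv/Δt = (-2 − 9)/(11 − 6) = -2.2 m/s².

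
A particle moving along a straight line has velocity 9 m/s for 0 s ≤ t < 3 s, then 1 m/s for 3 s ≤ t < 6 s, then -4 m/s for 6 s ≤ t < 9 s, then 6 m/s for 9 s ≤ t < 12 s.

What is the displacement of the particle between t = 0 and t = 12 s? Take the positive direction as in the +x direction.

Displacement is the signed area under the v-t curve.
0–3 s: 9 × 3 = 27 m
3–6 s: 1 × 3 = 3 m
6–9 s: -4 × 3 = -12 m
9–12 s: 6 × 3 = 18 m
Net displacement = 36 m

36 m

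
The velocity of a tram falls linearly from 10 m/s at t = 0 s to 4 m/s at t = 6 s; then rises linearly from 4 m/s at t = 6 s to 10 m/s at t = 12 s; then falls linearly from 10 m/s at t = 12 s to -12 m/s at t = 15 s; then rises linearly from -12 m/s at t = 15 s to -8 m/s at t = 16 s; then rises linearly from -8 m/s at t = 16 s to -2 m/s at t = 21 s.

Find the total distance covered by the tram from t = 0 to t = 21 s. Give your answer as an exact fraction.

1492/11 m

Total distance travelled is ∫|v| dt — sum the magnitudes of each area piece.
0–6 s: |½(10 + 4)(6)| = 42 m
6–12 s: |½(4 + 10)(6)| = 42 m
12–15 s: v = 0 at t = 147/11 s; triangle areas 75/11 + 108/11 = 183/11 m
15–16 s: |½(-12 + -8)(1)| = 10 m
16–21 s: |½(-8 + -2)(5)| = 25 m
Total distance = 1492/11 m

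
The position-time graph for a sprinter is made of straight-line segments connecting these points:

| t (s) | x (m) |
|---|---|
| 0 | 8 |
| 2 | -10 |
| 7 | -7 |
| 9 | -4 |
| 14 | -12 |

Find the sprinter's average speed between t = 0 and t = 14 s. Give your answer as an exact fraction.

16/7 m/s

Average speed = (total path length)/(elapsed time); on a piecewise-linear x-t graph the path length is Σ|Δx|.
0–2 s: |Δx| = |-10 − 8| = 18 m
2–7 s: |Δx| = |-7 − -10| = 3 m
7–9 s: |Δx| = |-4 − -7| = 3 m
9–14 s: |Δx| = |-12 − -4| = 8 m
Total path = 32 m; average speed = 32/14 = 16/7 m/s.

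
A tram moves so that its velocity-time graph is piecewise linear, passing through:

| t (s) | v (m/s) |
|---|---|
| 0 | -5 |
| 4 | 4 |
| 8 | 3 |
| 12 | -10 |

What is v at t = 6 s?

On 4–8 s the graph is linear from 4 to 3 m/s: v(6) = 4 + (3 − 4)·(6 − 4)/(8 − 4) = 3.5 m/s.

3.5 m/s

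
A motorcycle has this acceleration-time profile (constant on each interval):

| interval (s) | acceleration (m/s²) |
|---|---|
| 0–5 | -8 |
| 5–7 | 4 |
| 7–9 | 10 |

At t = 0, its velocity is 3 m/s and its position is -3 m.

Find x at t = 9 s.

-192 m

On each constant-a segment, Δv = aΔt and Δx = v₀Δt + ½aΔt²; chain segment to segment.
0–5 s: v starts 3 m/s; Δx = 3·5 + ½·-8·5² = -85 m; v ends -37 m/s.
5–7 s: v starts -37 m/s; Δx = -37·2 + ½·4·2² = -66 m; v ends -29 m/s.
7–9 s: v starts -29 m/s; Δx = -29·2 + ½·10·2² = -38 m; v ends -9 m/s.
x(9) = -3 + Σ Δx = -192 m.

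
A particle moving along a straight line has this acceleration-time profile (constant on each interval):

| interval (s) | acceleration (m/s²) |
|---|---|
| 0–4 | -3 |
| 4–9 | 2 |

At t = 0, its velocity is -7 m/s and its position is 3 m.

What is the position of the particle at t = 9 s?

On each constant-a segment, Δv = aΔt and Δx = v₀Δt + ½aΔt²; chain segment to segment.
0–4 s: v starts -7 m/s; Δx = -7·4 + ½·-3·4² = -52 m; v ends -19 m/s.
4–9 s: v starts -19 m/s; Δx = -19·5 + ½·2·5² = -70 m; v ends -9 m/s.
x(9) = 3 + Σ Δx = -119 m.

-119 m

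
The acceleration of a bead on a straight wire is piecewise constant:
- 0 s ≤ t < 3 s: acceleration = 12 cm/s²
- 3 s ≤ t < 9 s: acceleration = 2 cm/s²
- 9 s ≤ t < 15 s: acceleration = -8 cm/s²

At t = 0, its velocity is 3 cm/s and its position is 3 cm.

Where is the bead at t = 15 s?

498 cm

On each constant-a segment, Δv = aΔt and Δx = v₀Δt + ½aΔt²; chain segment to segment.
0–3 s: v starts 3 cm/s; Δx = 3·3 + ½·12·3² = 63 cm; v ends 39 cm/s.
3–9 s: v starts 39 cm/s; Δx = 39·6 + ½·2·6² = 270 cm; v ends 51 cm/s.
9–15 s: v starts 51 cm/s; Δx = 51·6 + ½·-8·6² = 162 cm; v ends 3 cm/s.
x(15) = 3 + Σ Δx = 498 cm.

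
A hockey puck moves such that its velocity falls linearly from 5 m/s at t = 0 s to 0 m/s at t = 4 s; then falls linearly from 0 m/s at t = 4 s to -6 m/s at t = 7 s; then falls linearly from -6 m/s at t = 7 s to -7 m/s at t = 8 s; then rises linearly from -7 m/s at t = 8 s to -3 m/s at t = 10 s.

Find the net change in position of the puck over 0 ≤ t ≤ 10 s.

Displacement is the signed area under the v-t curve.
0–4 s: ½(5 + 0)(4) = 10 m
4–7 s: ½(0 + -6)(3) = -9 m
7–8 s: ½(-6 + -7)(1) = -6.5 m
8–10 s: ½(-7 + -3)(2) = -10 m
Net displacement = -15.5 m

-15.5 m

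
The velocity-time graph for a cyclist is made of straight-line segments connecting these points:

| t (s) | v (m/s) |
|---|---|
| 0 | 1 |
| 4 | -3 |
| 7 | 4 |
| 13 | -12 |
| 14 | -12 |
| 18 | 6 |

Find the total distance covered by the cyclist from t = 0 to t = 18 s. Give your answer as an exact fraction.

Total distance travelled is ∫|v| dt — sum the magnitudes of each area piece.
0–4 s: v = 0 at t = 1 s; triangle areas 0.5 + 4.5 = 5 m
4–7 s: v = 0 at t = 37/7 s; triangle areas 27/14 + 24/7 = 75/14 m
7–13 s: v = 0 at t = 8.5 s; triangle areas 3 + 27 = 30 m
13–14 s: |-12| × 1 = 12 m
14–18 s: v = 0 at t = 50/3 s; triangle areas 16 + 4 = 20 m
Total distance = 1013/14 m

1013/14 m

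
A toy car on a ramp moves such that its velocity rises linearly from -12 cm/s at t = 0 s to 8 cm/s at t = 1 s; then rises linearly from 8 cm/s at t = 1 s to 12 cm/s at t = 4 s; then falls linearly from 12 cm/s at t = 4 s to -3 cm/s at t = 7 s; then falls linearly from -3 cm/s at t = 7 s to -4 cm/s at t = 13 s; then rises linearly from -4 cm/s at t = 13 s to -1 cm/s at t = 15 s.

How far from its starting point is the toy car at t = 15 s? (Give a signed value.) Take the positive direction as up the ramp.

15.5 cm

Displacement is the signed area under the v-t curve.
0–1 s: ½(-12 + 8)(1) = -2 cm
1–4 s: ½(8 + 12)(3) = 30 cm
4–7 s: ½(12 + -3)(3) = 13.5 cm
7–13 s: ½(-3 + -4)(6) = -21 cm
13–15 s: ½(-4 + -1)(2) = -5 cm
Net displacement = 15.5 cm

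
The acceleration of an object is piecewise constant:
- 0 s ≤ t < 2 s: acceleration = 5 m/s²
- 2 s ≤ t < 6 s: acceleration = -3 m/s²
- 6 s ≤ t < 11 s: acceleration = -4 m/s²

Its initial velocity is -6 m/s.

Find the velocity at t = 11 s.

-28 m/s

Δv equals the area under the a-t graph; then v = v₀ + Δv.
0–2 s: 5 × 2 = 10 m/s
2–6 s: -3 × 4 = -12 m/s
6–11 s: -4 × 5 = -20 m/s
Δv = -22 m/s, so v(11) = -6 + (-22) = -28 m/s.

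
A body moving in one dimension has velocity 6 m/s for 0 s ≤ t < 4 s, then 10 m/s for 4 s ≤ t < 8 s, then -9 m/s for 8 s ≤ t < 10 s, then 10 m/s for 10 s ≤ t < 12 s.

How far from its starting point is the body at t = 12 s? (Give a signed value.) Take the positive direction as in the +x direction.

66 m

Net displacement equals the area under the velocity-time graph (areas below the axis count negative).
0–4 s: 6 × 4 = 24 m
4–8 s: 10 × 4 = 40 m
8–10 s: -9 × 2 = -18 m
10–12 s: 10 × 2 = 20 m
Net displacement = 66 m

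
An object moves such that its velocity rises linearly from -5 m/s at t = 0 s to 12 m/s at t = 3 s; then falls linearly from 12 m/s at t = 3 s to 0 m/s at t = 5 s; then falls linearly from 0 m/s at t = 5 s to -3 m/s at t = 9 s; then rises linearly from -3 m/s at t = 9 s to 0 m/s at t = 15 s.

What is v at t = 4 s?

6 m/s

On 3–5 s the graph is linear from 12 to 0 m/s: v(4) = 12 + (0 − 12)·(4 − 3)/(5 − 3) = 6 m/s.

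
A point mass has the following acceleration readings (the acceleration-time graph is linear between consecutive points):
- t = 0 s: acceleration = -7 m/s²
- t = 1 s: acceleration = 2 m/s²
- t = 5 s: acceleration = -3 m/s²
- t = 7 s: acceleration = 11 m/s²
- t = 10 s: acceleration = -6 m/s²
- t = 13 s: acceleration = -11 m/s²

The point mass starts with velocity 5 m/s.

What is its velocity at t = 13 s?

Δv equals the area under the a-t graph; then v = v₀ + Δv.
0–1 s: ½(-7 + 2)(1) = -2.5 m/s
1–5 s: ½(2 + -3)(4) = -2 m/s
5–7 s: ½(-3 + 11)(2) = 8 m/s
7–10 s: ½(11 + -6)(3) = 7.5 m/s
10–13 s: ½(-6 + -11)(3) = -25.5 m/s
Δv = -14.5 m/s, so v(13) = 5 + (-14.5) = -9.5 m/s.

-9.5 m/s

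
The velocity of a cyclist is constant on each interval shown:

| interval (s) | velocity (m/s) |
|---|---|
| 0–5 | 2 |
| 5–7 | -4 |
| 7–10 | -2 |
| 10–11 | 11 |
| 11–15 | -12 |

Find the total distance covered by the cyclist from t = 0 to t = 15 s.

83 m

Distance (not displacement) is the total path length: add the absolute areas under v-t.
0–5 s: |2| × 5 = 10 m
5–7 s: |-4| × 2 = 8 m
7–10 s: |-2| × 3 = 6 m
10–11 s: |11| × 1 = 11 m
11–15 s: |-12| × 4 = 48 m
Total distance = 83 m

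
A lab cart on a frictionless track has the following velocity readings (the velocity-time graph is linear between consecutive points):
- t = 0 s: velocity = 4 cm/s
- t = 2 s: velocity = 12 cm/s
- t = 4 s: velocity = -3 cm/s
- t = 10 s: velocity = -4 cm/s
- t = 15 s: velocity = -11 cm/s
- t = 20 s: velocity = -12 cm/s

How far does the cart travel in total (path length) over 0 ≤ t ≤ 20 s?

142.2 cm

Distance (not displacement) is the total path length: add the absolute areas under v-t.
0–2 s: |½(4 + 12)(2)| = 16 cm
2–4 s: v = 0 at t = 3.6 s; triangle areas 9.6 + 0.6 = 10.2 cm
4–10 s: |½(-3 + -4)(6)| = 21 cm
10–15 s: |½(-4 + -11)(5)| = 37.5 cm
15–20 s: |½(-11 + -12)(5)| = 57.5 cm
Total distance = 142.2 cm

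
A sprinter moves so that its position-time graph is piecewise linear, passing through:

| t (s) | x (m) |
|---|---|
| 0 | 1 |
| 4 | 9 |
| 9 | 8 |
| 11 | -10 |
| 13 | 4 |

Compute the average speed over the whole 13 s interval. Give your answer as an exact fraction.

41/13 m/s

Average speed = (total path length)/(elapsed time); on a piecewise-linear x-t graph the path length is Σ|Δx|.
0–4 s: |Δx| = |9 − 1| = 8 m
4–9 s: |Δx| = |8 − 9| = 1 m
9–11 s: |Δx| = |-10 − 8| = 18 m
11–13 s: |Δx| = |4 − -10| = 14 m
Total path = 41 m; average speed = 41/13 = 41/13 m/s.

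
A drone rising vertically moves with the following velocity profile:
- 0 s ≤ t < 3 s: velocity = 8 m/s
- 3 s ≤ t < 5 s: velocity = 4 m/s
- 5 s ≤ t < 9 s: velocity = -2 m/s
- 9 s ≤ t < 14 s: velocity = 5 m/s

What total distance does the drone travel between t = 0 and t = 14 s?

65 m

Distance (not displacement) is the total path length: add the absolute areas under v-t.
0–3 s: |8| × 3 = 24 m
3–5 s: |4| × 2 = 8 m
5–9 s: |-2| × 4 = 8 m
9–14 s: |5| × 5 = 25 m
Total distance = 65 m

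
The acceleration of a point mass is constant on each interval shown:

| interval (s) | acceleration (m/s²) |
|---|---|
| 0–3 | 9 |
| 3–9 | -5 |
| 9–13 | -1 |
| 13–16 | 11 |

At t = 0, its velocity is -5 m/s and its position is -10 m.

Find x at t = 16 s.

On each constant-a segment, Δv = aΔt and Δx = v₀Δt + ½aΔt²; chain segment to segment.
0–3 s: v starts -5 m/s; Δx = -5·3 + ½·9·3² = 25.5 m; v ends 22 m/s.
3–9 s: v starts 22 m/s; Δx = 22·6 + ½·-5·6² = 42 m; v ends -8 m/s.
9–13 s: v starts -8 m/s; Δx = -8·4 + ½·-1·4² = -40 m; v ends -12 m/s.
13–16 s: v starts -12 m/s; Δx = -12·3 + ½·11·3² = 13.5 m; v ends 21 m/s.
x(16) = -10 + Σ Δx = 31 m.

31 m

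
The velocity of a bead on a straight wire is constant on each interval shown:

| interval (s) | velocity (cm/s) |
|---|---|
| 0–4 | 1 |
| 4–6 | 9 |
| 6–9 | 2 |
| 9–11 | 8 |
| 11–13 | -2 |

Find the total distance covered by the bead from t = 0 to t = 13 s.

48 cm

Total distance travelled is ∫|v| dt — sum the magnitudes of each area piece.
0–4 s: |1| × 4 = 4 cm
4–6 s: |9| × 2 = 18 cm
6–9 s: |2| × 3 = 6 cm
9–11 s: |8| × 2 = 16 cm
11–13 s: |-2| × 2 = 4 cm
Total distance = 48 cm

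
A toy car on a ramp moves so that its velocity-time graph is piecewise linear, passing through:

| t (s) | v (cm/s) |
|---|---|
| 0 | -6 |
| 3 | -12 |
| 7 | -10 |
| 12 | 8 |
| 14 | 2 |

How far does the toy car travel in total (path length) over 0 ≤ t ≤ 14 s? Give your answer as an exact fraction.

Total distance travelled is ∫|v| dt — sum the magnitudes of each area piece.
0–3 s: |½(-6 + -12)(3)| = 27 cm
3–7 s: |½(-12 + -10)(4)| = 44 cm
7–12 s: v = 0 at t = 88/9 s; triangle areas 125/9 + 80/9 = 205/9 cm
12–14 s: |½(8 + 2)(2)| = 10 cm
Total distance = 934/9 cm

934/9 cm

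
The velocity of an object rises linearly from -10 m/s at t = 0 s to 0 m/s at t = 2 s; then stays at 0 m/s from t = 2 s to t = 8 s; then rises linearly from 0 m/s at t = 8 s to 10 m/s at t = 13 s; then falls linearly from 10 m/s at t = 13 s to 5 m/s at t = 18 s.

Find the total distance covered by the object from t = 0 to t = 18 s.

Distance (not displacement) is the total path length: add the absolute areas under v-t.
0–2 s: |½(-10 + 0)(2)| = 10 m
2–8 s: |0| × 6 = 0 m
8–13 s: |½(0 + 10)(5)| = 25 m
13–18 s: |½(10 + 5)(5)| = 37.5 m
Total distance = 72.5 m

72.5 m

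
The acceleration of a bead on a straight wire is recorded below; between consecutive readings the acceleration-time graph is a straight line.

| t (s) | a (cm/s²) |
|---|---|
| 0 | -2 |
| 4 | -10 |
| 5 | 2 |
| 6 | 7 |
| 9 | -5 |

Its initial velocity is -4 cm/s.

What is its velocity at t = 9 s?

Δv equals the area under the a-t graph; then v = v₀ + Δv.
0–4 s: ½(-2 + -10)(4) = -24 cm/s
4–5 s: ½(-10 + 2)(1) = -4 cm/s
5–6 s: ½(2 + 7)(1) = 4.5 cm/s
6–9 s: ½(7 + -5)(3) = 3 cm/s
Δv = -20.5 cm/s, so v(9) = -4 + (-20.5) = -24.5 cm/s.

-24.5 cm/s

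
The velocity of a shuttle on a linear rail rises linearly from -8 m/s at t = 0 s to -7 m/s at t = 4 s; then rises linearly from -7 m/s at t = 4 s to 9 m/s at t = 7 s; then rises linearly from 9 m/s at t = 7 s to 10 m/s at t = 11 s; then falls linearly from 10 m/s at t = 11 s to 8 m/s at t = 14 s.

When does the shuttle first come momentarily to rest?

t = 5.3125 s

v changes sign on 4–7 s (from -7 to 9); the graph is linear there, so v = 0 at t = 4 + (7)·(7 − 4)/(9 − -7) = 5.3125 s.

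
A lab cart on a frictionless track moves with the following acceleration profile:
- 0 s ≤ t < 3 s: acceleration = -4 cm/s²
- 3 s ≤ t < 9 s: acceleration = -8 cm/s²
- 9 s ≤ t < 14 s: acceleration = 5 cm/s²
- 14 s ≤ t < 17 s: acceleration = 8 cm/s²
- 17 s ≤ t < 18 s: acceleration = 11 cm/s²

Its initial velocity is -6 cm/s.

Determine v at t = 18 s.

Δv equals the area under the a-t graph; then v = v₀ + Δv.
0–3 s: -4 × 3 = -12 cm/s
3–9 s: -8 × 6 = -48 cm/s
9–14 s: 5 × 5 = 25 cm/s
14–17 s: 8 × 3 = 24 cm/s
17–18 s: 11 × 1 = 11 cm/s
Δv = 0 cm/s, so v(18) = -6 + (0) = -6 cm/s.

-6 cm/s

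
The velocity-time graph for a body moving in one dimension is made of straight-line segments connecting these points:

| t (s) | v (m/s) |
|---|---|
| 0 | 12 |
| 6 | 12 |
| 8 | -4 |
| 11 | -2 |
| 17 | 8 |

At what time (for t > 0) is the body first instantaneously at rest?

t = 7.5 s

v changes sign on 6–8 s (from 12 to -4); the graph is linear there, so v = 0 at t = 6 + (-12)·(8 − 6)/(-4 − 12) = 7.5 s.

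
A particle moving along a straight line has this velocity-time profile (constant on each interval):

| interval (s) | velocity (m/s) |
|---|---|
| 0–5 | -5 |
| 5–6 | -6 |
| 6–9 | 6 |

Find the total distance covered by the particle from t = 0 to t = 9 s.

49 m

Distance (not displacement) is the total path length: add the absolute areas under v-t.
0–5 s: |-5| × 5 = 25 m
5–6 s: |-6| × 1 = 6 m
6–9 s: |6| × 3 = 18 m
Total distance = 49 m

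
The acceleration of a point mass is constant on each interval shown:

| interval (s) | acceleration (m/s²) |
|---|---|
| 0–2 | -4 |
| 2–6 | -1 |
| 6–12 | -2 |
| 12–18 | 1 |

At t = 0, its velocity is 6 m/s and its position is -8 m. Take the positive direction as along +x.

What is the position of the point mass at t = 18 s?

On each constant-a segment, Δv = aΔt and Δx = v₀Δt + ½aΔt²; chain segment to segment.
0–2 s: v starts 6 m/s; Δx = 6·2 + ½·-4·2² = 4 m; v ends -2 m/s.
2–6 s: v starts -2 m/s; Δx = -2·4 + ½·-1·4² = -16 m; v ends -6 m/s.
6–12 s: v starts -6 m/s; Δx = -6·6 + ½·-2·6² = -72 m; v ends -18 m/s.
12–18 s: v starts -18 m/s; Δx = -18·6 + ½·1·6² = -90 m; v ends -12 m/s.
x(18) = -8 + Σ Δx = -182 m.

-182 m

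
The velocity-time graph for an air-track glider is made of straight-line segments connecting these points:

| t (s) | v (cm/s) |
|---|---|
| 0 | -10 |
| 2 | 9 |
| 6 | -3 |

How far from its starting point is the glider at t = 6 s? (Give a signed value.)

Displacement is the signed area under the v-t curve.
0–2 s: ½(-10 + 9)(2) = -1 cm
2–6 s: ½(9 + -3)(4) = 12 cm
Net displacement = 11 cm

11 cm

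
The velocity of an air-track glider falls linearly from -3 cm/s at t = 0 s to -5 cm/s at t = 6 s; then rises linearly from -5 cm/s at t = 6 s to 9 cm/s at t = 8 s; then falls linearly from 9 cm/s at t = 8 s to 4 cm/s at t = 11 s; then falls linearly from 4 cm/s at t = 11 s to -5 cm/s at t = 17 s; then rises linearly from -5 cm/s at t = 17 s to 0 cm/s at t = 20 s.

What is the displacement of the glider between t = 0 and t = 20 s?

-11 cm

Displacement is the signed area under the v-t curve.
0–6 s: ½(-3 + -5)(6) = -24 cm
6–8 s: ½(-5 + 9)(2) = 4 cm
8–11 s: ½(9 + 4)(3) = 19.5 cm
11–17 s: ½(4 + -5)(6) = -3 cm
17–20 s: ½(-5 + 0)(3) = -7.5 cm
Net displacement = -11 cm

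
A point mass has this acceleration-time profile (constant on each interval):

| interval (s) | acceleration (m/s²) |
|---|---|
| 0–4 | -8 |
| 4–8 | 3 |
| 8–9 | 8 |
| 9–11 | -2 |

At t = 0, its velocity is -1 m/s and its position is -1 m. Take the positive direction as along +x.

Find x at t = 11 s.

-224 m

On each constant-a segment, Δv = aΔt and Δx = v₀Δt + ½aΔt²; chain segment to segment.
0–4 s: v starts -1 m/s; Δx = -1·4 + ½·-8·4² = -68 m; v ends -33 m/s.
4–8 s: v starts -33 m/s; Δx = -33·4 + ½·3·4² = -108 m; v ends -21 m/s.
8–9 s: v starts -21 m/s; Δx = -21·1 + ½·8·1² = -17 m; v ends -13 m/s.
9–11 s: v starts -13 m/s; Δx = -13·2 + ½·-2·2² = -30 m; v ends -17 m/s.
x(11) = -1 + Σ Δx = -224 m.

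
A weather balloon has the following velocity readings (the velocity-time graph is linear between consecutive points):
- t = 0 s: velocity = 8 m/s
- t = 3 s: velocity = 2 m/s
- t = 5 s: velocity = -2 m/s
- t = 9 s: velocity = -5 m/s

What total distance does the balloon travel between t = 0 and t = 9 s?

31 m

Distance (not displacement) is the total path length: add the absolute areas under v-t.
0–3 s: |½(8 + 2)(3)| = 15 m
3–5 s: v = 0 at t = 4 s; triangle areas 1 + 1 = 2 m
5–9 s: |½(-2 + -5)(4)| = 14 m
Total distance = 31 m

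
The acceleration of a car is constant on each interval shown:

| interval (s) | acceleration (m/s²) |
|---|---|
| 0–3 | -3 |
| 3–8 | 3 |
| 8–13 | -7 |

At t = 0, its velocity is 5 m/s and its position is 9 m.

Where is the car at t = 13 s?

-4.5 m

On each constant-a segment, Δv = aΔt and Δx = v₀Δt + ½aΔt²; chain segment to segment.
0–3 s: v starts 5 m/s; Δx = 5·3 + ½·-3·3² = 1.5 m; v ends -4 m/s.
3–8 s: v starts -4 m/s; Δx = -4·5 + ½·3·5² = 17.5 m; v ends 11 m/s.
8–13 s: v starts 11 m/s; Δx = 11·5 + ½·-7·5² = -32.5 m; v ends -24 m/s.
x(13) = 9 + Σ Δx = -4.5 m.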